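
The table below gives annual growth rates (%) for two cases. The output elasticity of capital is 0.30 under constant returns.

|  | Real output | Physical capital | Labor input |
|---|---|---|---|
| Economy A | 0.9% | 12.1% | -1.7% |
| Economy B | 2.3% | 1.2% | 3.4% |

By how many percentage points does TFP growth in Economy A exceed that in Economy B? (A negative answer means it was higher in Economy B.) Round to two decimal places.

Labor's share = 1 − 0.3 = 0.7.
Economy A: TFP = 0.9 − 3.63 + 1.19 = -1.54%.
Economy B: TFP = 2.3 − 0.36 − 2.38 = -0.44%.
Difference = -1.54 − (-0.44) = -1.1 pp.

-1.10 percentage points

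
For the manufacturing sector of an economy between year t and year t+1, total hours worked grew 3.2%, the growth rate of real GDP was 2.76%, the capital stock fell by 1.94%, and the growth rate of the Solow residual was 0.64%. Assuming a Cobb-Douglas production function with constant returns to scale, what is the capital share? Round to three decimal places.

gY = gA + α·gK + (1−α)·gL, so gY − gA − gL = α(gK − gL).
2.76 − 0.64 − 3.2 = α × (-1.94 − 3.2).
-1.08 = -5.14 α, so α = 0.21012.

The capital share is 0.210.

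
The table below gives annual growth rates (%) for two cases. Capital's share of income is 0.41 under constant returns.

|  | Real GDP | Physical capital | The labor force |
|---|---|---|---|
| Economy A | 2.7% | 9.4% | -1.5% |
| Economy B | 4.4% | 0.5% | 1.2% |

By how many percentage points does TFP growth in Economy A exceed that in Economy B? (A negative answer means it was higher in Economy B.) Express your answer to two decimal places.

Labor's share = 1 − 0.41 = 0.59.
Economy A: TFP = 2.7 − 3.854 + 0.885 = -0.269%.
Economy B: TFP = 4.4 − 0.205 − 0.708 = 3.487%.
Difference = -0.269 − (3.487) = -3.756 pp.

-3.76 percentage points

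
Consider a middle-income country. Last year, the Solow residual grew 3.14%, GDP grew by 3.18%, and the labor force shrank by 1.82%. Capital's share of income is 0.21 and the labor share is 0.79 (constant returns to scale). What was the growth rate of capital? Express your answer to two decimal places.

Capital grew 7.04%.

Labor's share = 1 − 0.21 = 0.79.
gY = gA + 0.79×(-1.82) + 0.21×g.
0.21×g = 3.18 − 3.14 + 1.4378 = 1.4778.
g = 1.4778 / 0.21 = 7.0371%.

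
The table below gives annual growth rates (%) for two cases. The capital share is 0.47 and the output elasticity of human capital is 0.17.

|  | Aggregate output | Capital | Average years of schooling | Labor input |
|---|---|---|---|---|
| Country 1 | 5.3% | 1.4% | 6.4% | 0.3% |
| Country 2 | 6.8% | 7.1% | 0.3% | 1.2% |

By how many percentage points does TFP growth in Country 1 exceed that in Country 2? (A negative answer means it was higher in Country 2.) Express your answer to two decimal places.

0.47 percentage points

Labor's share = 1 − 0.47 − 0.17 = 0.36.
Country 1: TFP = 5.3 − 0.658 − 1.088 − 0.108 = 3.446%.
Country 2: TFP = 6.8 − 3.337 − 0.051 − 0.432 = 2.98%.
Difference = 3.446 − (2.98) = 0.466 pp.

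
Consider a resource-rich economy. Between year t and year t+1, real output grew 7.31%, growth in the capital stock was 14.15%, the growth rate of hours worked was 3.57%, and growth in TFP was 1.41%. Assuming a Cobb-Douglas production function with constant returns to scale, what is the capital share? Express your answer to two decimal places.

gY = gA + α·gK + (1−α)·gL, so gY − gA − gL = α(gK − gL).
7.31 − 1.41 − 3.57 = α × (14.15 − 3.57).
2.33 = 10.58 α, so α = 0.2202.

0.22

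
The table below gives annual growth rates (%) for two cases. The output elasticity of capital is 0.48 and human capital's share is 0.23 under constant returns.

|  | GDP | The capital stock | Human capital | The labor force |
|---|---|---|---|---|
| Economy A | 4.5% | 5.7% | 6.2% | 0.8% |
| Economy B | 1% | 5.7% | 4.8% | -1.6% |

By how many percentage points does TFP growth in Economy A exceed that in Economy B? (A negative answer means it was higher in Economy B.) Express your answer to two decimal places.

Labor's share = 1 − 0.48 − 0.23 = 0.29.
Economy A: TFP = 4.5 − 2.736 − 1.426 − 0.232 = 0.106%.
Economy B: TFP = 1 − 2.736 − 1.104 + 0.464 = -2.376%.
Difference = 0.106 − (-2.376) = 2.482 pp.

2.48 percentage points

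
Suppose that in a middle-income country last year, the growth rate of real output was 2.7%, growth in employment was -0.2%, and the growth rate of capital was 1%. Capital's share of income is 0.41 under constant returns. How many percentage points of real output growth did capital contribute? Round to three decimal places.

Contribution = share × growth = 0.41 × 1 = 0.41 pp.

0.410 percentage points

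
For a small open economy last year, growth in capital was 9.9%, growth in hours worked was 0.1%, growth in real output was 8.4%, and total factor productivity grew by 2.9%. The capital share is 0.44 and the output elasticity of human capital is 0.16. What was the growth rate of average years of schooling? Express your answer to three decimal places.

Labor's share = 1 − 0.44 − 0.16 = 0.4.
gY = gA + 0.44×9.9 + 0.4×0.1 + 0.16×g.
0.16×g = 8.4 − 2.9 − 4.396 = 1.104.
g = 1.104 / 0.16 = 6.9%.

6.900%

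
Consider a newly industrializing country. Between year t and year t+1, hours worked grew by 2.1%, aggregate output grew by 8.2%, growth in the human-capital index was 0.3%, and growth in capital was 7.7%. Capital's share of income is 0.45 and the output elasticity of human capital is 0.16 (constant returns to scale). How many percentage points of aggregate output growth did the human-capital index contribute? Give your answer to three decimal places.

Contribution = share × growth = 0.16 × 0.3 = 0.048 pp.

0.048 pp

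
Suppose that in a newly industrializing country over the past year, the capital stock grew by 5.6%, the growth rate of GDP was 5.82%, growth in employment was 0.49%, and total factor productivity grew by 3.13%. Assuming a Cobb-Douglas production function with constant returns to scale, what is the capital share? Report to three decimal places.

The capital share is 0.431.

gY = gA + α·gK + (1−α)·gL, so gY − gA − gL = α(gK − gL).
5.82 − 3.13 − 0.49 = α × (5.6 − 0.49).
2.2 = 5.11 α, so α = 0.43053.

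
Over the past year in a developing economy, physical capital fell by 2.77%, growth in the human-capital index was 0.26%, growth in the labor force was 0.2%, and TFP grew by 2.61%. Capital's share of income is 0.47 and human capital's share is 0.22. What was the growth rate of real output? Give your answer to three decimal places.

Labor's share = 1 − 0.47 − 0.22 = 0.31.
Physical capital: 0.47 × (-2.77) = -1.3019 pp.
The human-capital index: 0.22 × 0.26 = 0.0572 pp.
The labor force: 0.31 × 0.2 = 0.062 pp.
Output growth = 2.61 + (-1.1827) = 1.4273%.

1.427%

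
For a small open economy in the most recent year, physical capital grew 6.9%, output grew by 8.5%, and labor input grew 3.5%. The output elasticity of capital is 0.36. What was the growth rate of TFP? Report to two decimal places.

TFP grew 3.78%.

Labor's share = 1 − 0.36 = 0.64.
Physical capital: 0.36 × 6.9 = 2.484 pp.
Labor input: 0.64 × 3.5 = 2.24 pp.
TFP growth = 8.5 − 4.724 = 3.776%.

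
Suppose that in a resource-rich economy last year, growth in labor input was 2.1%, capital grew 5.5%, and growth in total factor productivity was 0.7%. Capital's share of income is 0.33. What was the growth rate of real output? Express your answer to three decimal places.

3.922%

Labor's share = 1 − 0.33 = 0.67.
Capital: 0.33 × 5.5 = 1.815 pp.
Labor input: 0.67 × 2.1 = 1.407 pp.
Output growth = 0.7 + 3.222 = 3.922%.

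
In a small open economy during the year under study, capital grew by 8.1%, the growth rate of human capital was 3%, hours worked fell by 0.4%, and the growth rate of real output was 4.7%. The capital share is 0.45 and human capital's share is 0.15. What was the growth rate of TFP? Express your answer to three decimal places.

Labor's share = 1 − 0.45 − 0.15 = 0.4.
Capital: 0.45 × 8.1 = 3.645 pp.
Human capital: 0.15 × 3 = 0.45 pp.
Hours worked: 0.4 × (-0.4) = -0.16 pp.
TFP growth = 4.7 − 3.935 = 0.765%.

TFP growth was 0.765%.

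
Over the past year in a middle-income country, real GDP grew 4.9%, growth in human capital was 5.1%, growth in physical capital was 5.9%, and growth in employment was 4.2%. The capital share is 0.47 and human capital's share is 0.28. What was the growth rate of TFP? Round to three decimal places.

Labor's share = 1 − 0.47 − 0.28 = 0.25.
Physical capital: 0.47 × 5.9 = 2.773 pp.
Human capital: 0.28 × 5.1 = 1.428 pp.
Employment: 0.25 × 4.2 = 1.05 pp.
TFP growth = 4.9 − 5.251 = -0.351%.

-0.351%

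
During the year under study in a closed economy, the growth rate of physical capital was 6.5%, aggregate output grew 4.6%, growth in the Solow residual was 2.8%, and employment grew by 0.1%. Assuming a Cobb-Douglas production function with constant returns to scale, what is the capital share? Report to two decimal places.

gY = gA + α·gK + (1−α)·gL, so gY − gA − gL = α(gK − gL).
4.6 − 2.8 − 0.1 = α × (6.5 − 0.1).
1.7 = 6.4 α, so α = 0.2656.

α = 0.27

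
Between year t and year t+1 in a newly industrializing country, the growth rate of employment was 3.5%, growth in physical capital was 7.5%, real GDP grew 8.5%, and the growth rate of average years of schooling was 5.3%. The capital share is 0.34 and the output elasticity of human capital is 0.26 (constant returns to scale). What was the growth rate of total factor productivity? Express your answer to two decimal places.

Labor's share = 1 − 0.34 − 0.26 = 0.4.
Physical capital: 0.34 × 7.5 = 2.55 pp.
Average years of schooling: 0.26 × 5.3 = 1.378 pp.
Employment: 0.4 × 3.5 = 1.4 pp.
TFP growth = 8.5 − 5.328 = 3.172%.

Total factor productivity growth was 3.17%.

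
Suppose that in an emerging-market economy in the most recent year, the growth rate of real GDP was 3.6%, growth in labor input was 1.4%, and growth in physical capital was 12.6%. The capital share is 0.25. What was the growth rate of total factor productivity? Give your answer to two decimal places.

Labor's share = 1 − 0.25 = 0.75.
Physical capital: 0.25 × 12.6 = 3.15 pp.
Labor input: 0.75 × 1.4 = 1.05 pp.
TFP growth = 3.6 − 4.2 = -0.6%.

-0.60%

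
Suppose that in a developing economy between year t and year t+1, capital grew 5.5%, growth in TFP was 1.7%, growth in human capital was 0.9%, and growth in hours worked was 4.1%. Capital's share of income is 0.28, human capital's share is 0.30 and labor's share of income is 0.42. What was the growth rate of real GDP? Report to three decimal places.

Labor's share = 1 − 0.28 − 0.3 = 0.42.
Capital: 0.28 × 5.5 = 1.54 pp.
Human capital: 0.3 × 0.9 = 0.27 pp.
Hours worked: 0.42 × 4.1 = 1.722 pp.
Output growth = 1.7 + 3.532 = 5.232%.

5.232%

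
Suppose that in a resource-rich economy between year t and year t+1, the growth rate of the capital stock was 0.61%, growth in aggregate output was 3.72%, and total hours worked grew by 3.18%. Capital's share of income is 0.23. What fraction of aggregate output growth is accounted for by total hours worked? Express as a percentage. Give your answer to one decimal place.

Labor's share = 1 − 0.23 = 0.77.
Total hours worked contributed 0.77 × 3.18 = 2.4486 pp.
Share of growth = 2.4486 / 3.72 × 100 = 65.823%.

Total hours worked accounted for 65.8% of growth.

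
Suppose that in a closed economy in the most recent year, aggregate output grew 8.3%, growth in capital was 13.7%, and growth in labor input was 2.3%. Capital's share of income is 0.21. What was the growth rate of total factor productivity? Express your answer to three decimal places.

Labor's share = 1 − 0.21 = 0.79.
Capital: 0.21 × 13.7 = 2.877 pp.
Labor input: 0.79 × 2.3 = 1.817 pp.
TFP growth = 8.3 − 4.694 = 3.606%.

3.606%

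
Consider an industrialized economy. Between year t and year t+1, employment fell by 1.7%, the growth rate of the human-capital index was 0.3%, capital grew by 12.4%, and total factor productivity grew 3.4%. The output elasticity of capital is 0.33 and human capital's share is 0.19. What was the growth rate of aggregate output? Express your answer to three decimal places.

Labor's share = 1 − 0.33 − 0.19 = 0.48.
Capital: 0.33 × 12.4 = 4.092 pp.
The human-capital index: 0.19 × 0.3 = 0.057 pp.
Employment: 0.48 × (-1.7) = -0.816 pp.
Output growth = 3.4 + 3.333 = 6.733%.

6.733%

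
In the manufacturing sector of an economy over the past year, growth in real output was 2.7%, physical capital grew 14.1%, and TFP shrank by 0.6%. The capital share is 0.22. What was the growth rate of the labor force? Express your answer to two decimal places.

Labor's share = 1 − 0.22 = 0.78.
gY = gA + 0.22×14.1 + 0.78×g.
0.78×g = 2.7 + 0.6 − 3.102 = 0.198.
g = 0.198 / 0.78 = 0.2538%.

The labor force growth was 0.25%.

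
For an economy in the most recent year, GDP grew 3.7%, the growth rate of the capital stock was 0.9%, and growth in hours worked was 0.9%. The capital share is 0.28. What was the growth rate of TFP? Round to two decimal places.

Labor's share = 1 − 0.28 = 0.72.
The capital stock: 0.28 × 0.9 = 0.252 pp.
Hours worked: 0.72 × 0.9 = 0.648 pp.
TFP growth = 3.7 − 0.9 = 2.8%.

2.80%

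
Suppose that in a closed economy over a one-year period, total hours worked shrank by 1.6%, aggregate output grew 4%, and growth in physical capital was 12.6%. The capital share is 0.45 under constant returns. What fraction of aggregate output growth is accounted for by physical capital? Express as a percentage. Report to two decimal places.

Physical capital accounted for 141.75% of growth.

Physical capital contributed 0.45 × 12.6 = 5.67 pp.
Share of growth = 5.67 / 4 × 100 = 141.75%.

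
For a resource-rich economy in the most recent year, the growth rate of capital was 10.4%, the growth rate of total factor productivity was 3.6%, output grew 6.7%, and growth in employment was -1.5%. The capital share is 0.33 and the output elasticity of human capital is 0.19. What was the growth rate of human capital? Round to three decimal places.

2.042%

Labor's share = 1 − 0.33 − 0.19 = 0.48.
gY = gA + 0.33×10.4 + 0.48×(-1.5) + 0.19×g.
0.19×g = 6.7 − 3.6 − 2.712 = 0.388.
g = 0.388 / 0.19 = 2.04211%.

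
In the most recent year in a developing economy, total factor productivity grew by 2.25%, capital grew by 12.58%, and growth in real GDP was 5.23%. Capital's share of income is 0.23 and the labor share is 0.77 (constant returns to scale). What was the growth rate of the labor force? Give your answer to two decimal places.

0.11%

Labor's share = 1 − 0.23 = 0.77.
gY = gA + 0.23×12.58 + 0.77×g.
0.77×g = 5.23 − 2.25 − 2.8934 = 0.0866.
g = 0.0866 / 0.77 = 0.1125%.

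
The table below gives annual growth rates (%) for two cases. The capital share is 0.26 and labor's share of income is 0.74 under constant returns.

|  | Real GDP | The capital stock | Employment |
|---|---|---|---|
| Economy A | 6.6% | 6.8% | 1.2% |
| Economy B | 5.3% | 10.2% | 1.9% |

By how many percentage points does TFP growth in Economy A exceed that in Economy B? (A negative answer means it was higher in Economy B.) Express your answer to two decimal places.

2.70 percentage points

Labor's share = 1 − 0.26 = 0.74.
Economy A: TFP = 6.6 − 1.768 − 0.888 = 3.944%.
Economy B: TFP = 5.3 − 2.652 − 1.406 = 1.242%.
Difference = 3.944 − (1.242) = 2.702 pp.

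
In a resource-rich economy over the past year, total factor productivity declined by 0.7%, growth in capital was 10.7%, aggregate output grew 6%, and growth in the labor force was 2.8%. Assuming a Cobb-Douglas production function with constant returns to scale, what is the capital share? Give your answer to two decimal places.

0.49

gY = gA + α·gK + (1−α)·gL, so gY − gA − gL = α(gK − gL).
6 + 0.7 − 2.8 = α × (10.7 − 2.8).
3.9 = 7.9 α, so α = 0.4937.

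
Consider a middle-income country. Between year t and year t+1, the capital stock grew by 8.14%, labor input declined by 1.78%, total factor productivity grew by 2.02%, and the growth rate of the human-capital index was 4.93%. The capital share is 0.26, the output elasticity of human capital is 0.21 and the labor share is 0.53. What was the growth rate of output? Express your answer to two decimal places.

Labor's share = 1 − 0.26 − 0.21 = 0.53.
The capital stock: 0.26 × 8.14 = 2.1164 pp.
The human-capital index: 0.21 × 4.93 = 1.0353 pp.
Labor input: 0.53 × (-1.78) = -0.9434 pp.
Output growth = 2.02 + 2.2083 = 4.2283%.

4.23%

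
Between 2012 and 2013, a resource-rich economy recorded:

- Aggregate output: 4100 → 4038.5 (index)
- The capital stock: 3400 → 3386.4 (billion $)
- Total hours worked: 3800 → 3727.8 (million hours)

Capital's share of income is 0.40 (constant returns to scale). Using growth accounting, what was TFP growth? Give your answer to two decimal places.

-0.20%

Aggregate output growth = (4038.5 − 4100) / 4100 = -1.5%.
The capital stock growth = (3386.4 − 3400) / 3400 = -0.4%.
Total hours worked growth = (3727.8 − 3800) / 3800 = -1.9%.
Labor's share = 1 − 0.4 = 0.6.
The capital stock: 0.4 × (-0.4) = -0.16 pp.
Total hours worked: 0.6 × (-1.9) = -1.14 pp.
TFP growth = -1.5 + 1.3 = -0.2%.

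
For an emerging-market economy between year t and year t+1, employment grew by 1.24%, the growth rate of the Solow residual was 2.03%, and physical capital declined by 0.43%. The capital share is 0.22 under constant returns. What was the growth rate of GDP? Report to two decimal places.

2.90%

Labor's share = 1 − 0.22 = 0.78.
Physical capital: 0.22 × (-0.43) = -0.0946 pp.
Employment: 0.78 × 1.24 = 0.9672 pp.
Output growth = 2.03 + 0.8726 = 2.9026%.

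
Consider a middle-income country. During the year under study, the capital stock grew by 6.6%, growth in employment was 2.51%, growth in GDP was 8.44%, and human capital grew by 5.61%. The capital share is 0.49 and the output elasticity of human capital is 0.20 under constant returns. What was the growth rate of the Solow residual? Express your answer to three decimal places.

Labor's share = 1 − 0.49 − 0.2 = 0.31.
The capital stock: 0.49 × 6.6 = 3.234 pp.
Human capital: 0.2 × 5.61 = 1.122 pp.
Employment: 0.31 × 2.51 = 0.7781 pp.
TFP growth = 8.44 − 5.1341 = 3.3059%.

3.306%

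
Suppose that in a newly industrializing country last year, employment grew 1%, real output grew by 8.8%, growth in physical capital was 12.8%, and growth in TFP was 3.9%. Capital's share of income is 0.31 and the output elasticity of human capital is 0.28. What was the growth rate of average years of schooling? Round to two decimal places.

1.86%

Labor's share = 1 − 0.31 − 0.28 = 0.41.
gY = gA + 0.31×12.8 + 0.41×1 + 0.28×g.
0.28×g = 8.8 − 3.9 − 4.378 = 0.522.
g = 0.522 / 0.28 = 1.8643%.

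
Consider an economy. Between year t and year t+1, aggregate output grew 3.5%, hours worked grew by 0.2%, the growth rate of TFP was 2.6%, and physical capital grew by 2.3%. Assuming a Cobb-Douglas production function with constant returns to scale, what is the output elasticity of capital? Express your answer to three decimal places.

gY = gA + α·gK + (1−α)·gL, so gY − gA − gL = α(gK − gL).
3.5 − 2.6 − 0.2 = α × (2.3 − 0.2).
0.7 = 2.1 α, so α = 0.33333.

0.333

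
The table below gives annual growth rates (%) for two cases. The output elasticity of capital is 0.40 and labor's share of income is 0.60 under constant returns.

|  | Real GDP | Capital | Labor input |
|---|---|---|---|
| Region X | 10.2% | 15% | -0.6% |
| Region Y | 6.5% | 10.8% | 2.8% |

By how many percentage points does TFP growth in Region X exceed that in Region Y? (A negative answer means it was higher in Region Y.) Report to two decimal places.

4.06 percentage points

Labor's share = 1 − 0.4 = 0.6.
Region X: TFP = 10.2 − 6 + 0.36 = 4.56%.
Region Y: TFP = 6.5 − 4.32 − 1.68 = 0.5%.
Difference = 4.56 − (0.5) = 4.06 pp.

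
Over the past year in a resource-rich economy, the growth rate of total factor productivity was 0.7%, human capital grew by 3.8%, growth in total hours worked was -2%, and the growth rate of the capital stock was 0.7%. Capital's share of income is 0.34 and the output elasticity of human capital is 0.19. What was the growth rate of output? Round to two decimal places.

Labor's share = 1 − 0.34 − 0.19 = 0.47.
The capital stock: 0.34 × 0.7 = 0.238 pp.
Human capital: 0.19 × 3.8 = 0.722 pp.
Total hours worked: 0.47 × (-2) = -0.94 pp.
Output growth = 0.7 + 0.02 = 0.72%.

0.72%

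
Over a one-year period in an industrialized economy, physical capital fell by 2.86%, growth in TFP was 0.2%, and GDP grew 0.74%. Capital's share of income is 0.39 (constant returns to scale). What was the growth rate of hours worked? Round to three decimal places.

Labor's share = 1 − 0.39 = 0.61.
gY = gA + 0.39×(-2.86) + 0.61×g.
0.61×g = 0.74 − 0.2 + 1.1154 = 1.6554.
g = 1.6554 / 0.61 = 2.71377%.

2.714%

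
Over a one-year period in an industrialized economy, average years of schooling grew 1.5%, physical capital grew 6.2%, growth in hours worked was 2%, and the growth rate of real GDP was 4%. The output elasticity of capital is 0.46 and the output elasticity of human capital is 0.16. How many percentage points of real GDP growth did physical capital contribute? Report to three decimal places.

Contribution = share × growth = 0.46 × 6.2 = 2.852 pp.

2.852 pp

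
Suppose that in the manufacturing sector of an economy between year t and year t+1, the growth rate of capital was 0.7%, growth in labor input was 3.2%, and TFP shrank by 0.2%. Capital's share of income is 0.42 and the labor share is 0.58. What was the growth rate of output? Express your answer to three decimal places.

Labor's share = 1 − 0.42 = 0.58.
Capital: 0.42 × 0.7 = 0.294 pp.
Labor input: 0.58 × 3.2 = 1.856 pp.
Output growth = -0.2 + 2.15 = 1.95%.

1.950%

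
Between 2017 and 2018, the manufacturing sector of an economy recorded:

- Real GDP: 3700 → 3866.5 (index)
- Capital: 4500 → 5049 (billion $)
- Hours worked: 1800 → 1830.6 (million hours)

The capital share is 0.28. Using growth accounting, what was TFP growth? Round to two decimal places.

-0.14%

Real GDP growth = (3866.5 − 3700) / 3700 = 4.5%.
Capital growth = (5049 − 4500) / 4500 = 12.2%.
Hours worked growth = (1830.6 − 1800) / 1800 = 1.7%.
Labor's share = 1 − 0.28 = 0.72.
Capital: 0.28 × 12.2 = 3.416 pp.
Hours worked: 0.72 × 1.7 = 1.224 pp.
TFP growth = 4.5 − 4.64 = -0.14%.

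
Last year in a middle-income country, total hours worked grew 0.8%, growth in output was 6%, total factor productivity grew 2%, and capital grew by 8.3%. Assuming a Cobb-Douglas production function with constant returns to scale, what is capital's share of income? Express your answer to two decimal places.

gY = gA + α·gK + (1−α)·gL, so gY − gA − gL = α(gK − gL).
6 − 2 − 0.8 = α × (8.3 − 0.8).
3.2 = 7.5 α, so α = 0.4267.

α = 0.43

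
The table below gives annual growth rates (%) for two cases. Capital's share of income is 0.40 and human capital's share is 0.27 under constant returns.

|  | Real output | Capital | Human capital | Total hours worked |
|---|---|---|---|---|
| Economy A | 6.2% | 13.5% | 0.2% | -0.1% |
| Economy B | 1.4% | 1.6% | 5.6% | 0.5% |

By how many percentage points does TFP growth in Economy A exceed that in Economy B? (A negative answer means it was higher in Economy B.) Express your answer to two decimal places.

Labor's share = 1 − 0.4 − 0.27 = 0.33.
Economy A: TFP = 6.2 − 5.4 − 0.054 + 0.033 = 0.779%.
Economy B: TFP = 1.4 − 0.64 − 1.512 − 0.165 = -0.917%.
Difference = 0.779 − (-0.917) = 1.696 pp.

1.70 percentage points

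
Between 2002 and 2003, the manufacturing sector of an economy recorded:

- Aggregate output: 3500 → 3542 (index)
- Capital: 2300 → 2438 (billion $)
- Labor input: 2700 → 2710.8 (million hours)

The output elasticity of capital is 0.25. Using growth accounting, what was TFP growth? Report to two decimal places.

Aggregate output growth = (3542 − 3500) / 3500 = 1.2%.
Capital growth = (2438 − 2300) / 2300 = 6%.
Labor input growth = (2710.8 − 2700) / 2700 = 0.4%.
Labor's share = 1 − 0.25 = 0.75.
Capital: 0.25 × 6 = 1.5 pp.
Labor input: 0.75 × 0.4 = 0.3 pp.
TFP growth = 1.2 − 1.8 = -0.6%.

-0.60%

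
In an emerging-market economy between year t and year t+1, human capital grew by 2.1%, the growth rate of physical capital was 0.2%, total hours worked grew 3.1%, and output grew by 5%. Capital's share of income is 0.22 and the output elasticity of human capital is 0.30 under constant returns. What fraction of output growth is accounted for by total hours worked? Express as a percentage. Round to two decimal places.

Total hours worked accounted for 29.76% of growth.

Labor's share = 1 − 0.22 − 0.3 = 0.48.
Total hours worked contributed 0.48 × 3.1 = 1.488 pp.
Share of growth = 1.488 / 5 × 100 = 29.76%.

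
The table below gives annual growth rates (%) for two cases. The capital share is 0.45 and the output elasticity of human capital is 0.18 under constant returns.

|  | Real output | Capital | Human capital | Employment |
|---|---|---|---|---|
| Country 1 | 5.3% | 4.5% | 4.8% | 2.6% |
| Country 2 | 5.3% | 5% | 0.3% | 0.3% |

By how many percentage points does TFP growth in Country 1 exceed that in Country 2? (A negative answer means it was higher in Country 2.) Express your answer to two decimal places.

Labor's share = 1 − 0.45 − 0.18 = 0.37.
Country 1: TFP = 5.3 − 2.025 − 0.864 − 0.962 = 1.449%.
Country 2: TFP = 5.3 − 2.25 − 0.054 − 0.111 = 2.885%.
Difference = 1.449 − (2.885) = -1.436 pp.

-1.44 percentage points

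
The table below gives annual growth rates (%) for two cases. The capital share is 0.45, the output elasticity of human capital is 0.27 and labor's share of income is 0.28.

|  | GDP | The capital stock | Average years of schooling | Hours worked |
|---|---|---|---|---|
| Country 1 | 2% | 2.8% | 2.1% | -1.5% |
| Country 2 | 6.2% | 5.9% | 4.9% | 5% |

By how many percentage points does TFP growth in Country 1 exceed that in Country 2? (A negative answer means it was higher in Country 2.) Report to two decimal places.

Labor's share = 1 − 0.45 − 0.27 = 0.28.
Country 1: TFP = 2 − 1.26 − 0.567 + 0.42 = 0.593%.
Country 2: TFP = 6.2 − 2.655 − 1.323 − 1.4 = 0.822%.
Difference = 0.593 − (0.822) = -0.229 pp.

-0.23 percentage points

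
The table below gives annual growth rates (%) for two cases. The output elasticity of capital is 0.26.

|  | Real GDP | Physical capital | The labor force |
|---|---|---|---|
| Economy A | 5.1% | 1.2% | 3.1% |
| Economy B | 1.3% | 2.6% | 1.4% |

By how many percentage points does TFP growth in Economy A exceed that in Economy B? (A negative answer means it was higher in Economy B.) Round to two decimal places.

Labor's share = 1 − 0.26 = 0.74.
Economy A: TFP = 5.1 − 0.312 − 2.294 = 2.494%.
Economy B: TFP = 1.3 − 0.676 − 1.036 = -0.412%.
Difference = 2.494 − (-0.412) = 2.906 pp.

2.91 percentage points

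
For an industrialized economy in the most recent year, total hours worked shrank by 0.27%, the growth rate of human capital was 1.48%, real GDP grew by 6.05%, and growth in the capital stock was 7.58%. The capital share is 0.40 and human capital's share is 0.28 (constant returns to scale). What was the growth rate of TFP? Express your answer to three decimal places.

Labor's share = 1 − 0.4 − 0.28 = 0.32.
The capital stock: 0.4 × 7.58 = 3.032 pp.
Human capital: 0.28 × 1.48 = 0.4144 pp.
Total hours worked: 0.32 × (-0.27) = -0.0864 pp.
TFP growth = 6.05 − 3.36 = 2.69%.

2.690%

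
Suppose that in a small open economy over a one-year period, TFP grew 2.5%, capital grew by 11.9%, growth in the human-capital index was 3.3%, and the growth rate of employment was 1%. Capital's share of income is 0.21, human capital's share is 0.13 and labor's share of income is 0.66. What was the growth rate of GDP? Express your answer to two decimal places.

Labor's share = 1 − 0.21 − 0.13 = 0.66.
Capital: 0.21 × 11.9 = 2.499 pp.
The human-capital index: 0.13 × 3.3 = 0.429 pp.
Employment: 0.66 × 1 = 0.66 pp.
Output growth = 2.5 + 3.588 = 6.088%.

GDP growth was 6.09%.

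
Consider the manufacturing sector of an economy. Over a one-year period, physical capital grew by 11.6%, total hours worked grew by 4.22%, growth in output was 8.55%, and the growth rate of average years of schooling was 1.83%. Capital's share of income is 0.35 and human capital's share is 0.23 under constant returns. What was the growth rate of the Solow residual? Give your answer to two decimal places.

Labor's share = 1 − 0.35 − 0.23 = 0.42.
Physical capital: 0.35 × 11.6 = 4.06 pp.
Average years of schooling: 0.23 × 1.83 = 0.4209 pp.
Total hours worked: 0.42 × 4.22 = 1.7724 pp.
TFP growth = 8.55 − 6.2533 = 2.2967%.

2.30%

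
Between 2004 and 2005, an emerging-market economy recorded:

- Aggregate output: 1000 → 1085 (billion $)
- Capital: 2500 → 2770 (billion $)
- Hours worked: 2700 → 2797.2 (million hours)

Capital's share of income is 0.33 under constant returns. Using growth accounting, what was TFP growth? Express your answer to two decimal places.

Aggregate output growth = (1085 − 1000) / 1000 = 8.5%.
Capital growth = (2770 − 2500) / 2500 = 10.8%.
Hours worked growth = (2797.2 − 2700) / 2700 = 3.6%.
Labor's share = 1 − 0.33 = 0.67.
Capital: 0.33 × 10.8 = 3.564 pp.
Hours worked: 0.67 × 3.6 = 2.412 pp.
TFP growth = 8.5 − 5.976 = 2.524%.

TFP grew 2.52%.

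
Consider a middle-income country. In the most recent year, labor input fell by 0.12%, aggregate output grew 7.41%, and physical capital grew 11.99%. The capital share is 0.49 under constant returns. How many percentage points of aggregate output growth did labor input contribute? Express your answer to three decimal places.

Labor's share = 1 − 0.49 = 0.51.
Contribution = share × growth = 0.51 × (-0.12) = -0.0612 pp.

-0.061 percentage points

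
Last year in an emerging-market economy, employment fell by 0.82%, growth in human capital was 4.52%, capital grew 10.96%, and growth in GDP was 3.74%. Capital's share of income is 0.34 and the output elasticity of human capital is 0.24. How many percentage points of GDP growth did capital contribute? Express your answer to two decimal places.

3.73 percentage points

Contribution = share × growth = 0.34 × 10.96 = 3.7264 pp.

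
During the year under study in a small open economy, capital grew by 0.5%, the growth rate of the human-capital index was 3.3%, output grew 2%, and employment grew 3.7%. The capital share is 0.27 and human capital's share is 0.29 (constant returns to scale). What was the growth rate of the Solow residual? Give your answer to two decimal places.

Labor's share = 1 − 0.27 − 0.29 = 0.44.
Capital: 0.27 × 0.5 = 0.135 pp.
The human-capital index: 0.29 × 3.3 = 0.957 pp.
Employment: 0.44 × 3.7 = 1.628 pp.
TFP growth = 2 − 2.72 = -0.72%.

-0.72%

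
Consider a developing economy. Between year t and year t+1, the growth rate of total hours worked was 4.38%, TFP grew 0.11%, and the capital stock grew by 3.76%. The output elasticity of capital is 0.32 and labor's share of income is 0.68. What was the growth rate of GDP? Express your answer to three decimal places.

Labor's share = 1 − 0.32 = 0.68.
The capital stock: 0.32 × 3.76 = 1.2032 pp.
Total hours worked: 0.68 × 4.38 = 2.9784 pp.
Output growth = 0.11 + 4.1816 = 4.2916%.

4.292%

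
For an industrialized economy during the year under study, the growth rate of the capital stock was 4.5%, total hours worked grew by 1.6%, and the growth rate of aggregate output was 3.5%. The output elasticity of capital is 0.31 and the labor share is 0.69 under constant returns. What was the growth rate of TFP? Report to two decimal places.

TFP growth was 1.00%.

Labor's share = 1 − 0.31 = 0.69.
The capital stock: 0.31 × 4.5 = 1.395 pp.
Total hours worked: 0.69 × 1.6 = 1.104 pp.
TFP growth = 3.5 − 2.499 = 1.001%.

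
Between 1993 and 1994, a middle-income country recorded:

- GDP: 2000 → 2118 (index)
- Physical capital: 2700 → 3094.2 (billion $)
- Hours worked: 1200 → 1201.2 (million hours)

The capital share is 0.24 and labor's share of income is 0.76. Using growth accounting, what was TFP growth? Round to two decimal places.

GDP growth = (2118 − 2000) / 2000 = 5.9%.
Physical capital growth = (3094.2 − 2700) / 2700 = 14.6%.
Hours worked growth = (1201.2 − 1200) / 1200 = 0.1%.
Labor's share = 1 − 0.24 = 0.76.
Physical capital: 0.24 × 14.6 = 3.504 pp.
Hours worked: 0.76 × 0.1 = 0.076 pp.
TFP growth = 5.9 − 3.58 = 2.32%.

TFP growth was 2.32%.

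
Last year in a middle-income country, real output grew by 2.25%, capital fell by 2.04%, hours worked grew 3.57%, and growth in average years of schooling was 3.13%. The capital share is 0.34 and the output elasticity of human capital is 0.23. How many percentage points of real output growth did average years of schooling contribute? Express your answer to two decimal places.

0.72 pp

Contribution = share × growth = 0.23 × 3.13 = 0.7199 pp.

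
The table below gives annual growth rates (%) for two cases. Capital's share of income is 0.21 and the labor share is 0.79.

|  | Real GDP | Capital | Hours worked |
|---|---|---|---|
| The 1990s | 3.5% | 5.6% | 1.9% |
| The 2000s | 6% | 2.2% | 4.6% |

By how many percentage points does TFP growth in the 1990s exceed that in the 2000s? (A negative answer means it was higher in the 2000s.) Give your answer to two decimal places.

-1.08 percentage points

Labor's share = 1 − 0.21 = 0.79.
The 1990s: TFP = 3.5 − 1.176 − 1.501 = 0.823%.
The 2000s: TFP = 6 − 0.462 − 3.634 = 1.904%.
Difference = 0.823 − (1.904) = -1.081 pp.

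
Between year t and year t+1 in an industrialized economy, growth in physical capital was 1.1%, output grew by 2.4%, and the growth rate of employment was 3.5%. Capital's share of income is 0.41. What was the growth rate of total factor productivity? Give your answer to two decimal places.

-0.12%

Labor's share = 1 − 0.41 = 0.59.
Physical capital: 0.41 × 1.1 = 0.451 pp.
Employment: 0.59 × 3.5 = 2.065 pp.
TFP growth = 2.4 − 2.516 = -0.116%.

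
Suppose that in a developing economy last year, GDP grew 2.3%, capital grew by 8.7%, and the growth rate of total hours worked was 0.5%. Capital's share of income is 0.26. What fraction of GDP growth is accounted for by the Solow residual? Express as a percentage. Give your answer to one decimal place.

The Solow residual accounted for -14.4% of growth.

Labor's share = 1 − 0.26 = 0.74.
Capital: 0.26 × 8.7 = 2.262 pp.
Total hours worked: 0.74 × 0.5 = 0.37 pp.
TFP growth = 2.3 − 2.632 = -0.332%.
TFP share of growth = -0.332 / 2.3 × 100 = -14.435%.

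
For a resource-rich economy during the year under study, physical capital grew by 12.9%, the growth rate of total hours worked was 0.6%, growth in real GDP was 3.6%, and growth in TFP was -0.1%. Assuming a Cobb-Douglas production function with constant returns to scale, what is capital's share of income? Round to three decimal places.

gY = gA + α·gK + (1−α)·gL, so gY − gA − gL = α(gK − gL).
3.6 + 0.1 − 0.6 = α × (12.9 − 0.6).
3.1 = 12.3 α, so α = 0.25203.

0.252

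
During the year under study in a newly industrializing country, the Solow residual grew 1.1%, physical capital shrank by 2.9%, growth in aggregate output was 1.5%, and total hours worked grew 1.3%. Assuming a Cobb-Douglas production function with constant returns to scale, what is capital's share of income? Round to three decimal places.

gY = gA + α·gK + (1−α)·gL, so gY − gA − gL = α(gK − gL).
1.5 − 1.1 − 1.3 = α × (-2.9 − 1.3).
-0.9 = -4.2 α, so α = 0.21429.

α = 0.214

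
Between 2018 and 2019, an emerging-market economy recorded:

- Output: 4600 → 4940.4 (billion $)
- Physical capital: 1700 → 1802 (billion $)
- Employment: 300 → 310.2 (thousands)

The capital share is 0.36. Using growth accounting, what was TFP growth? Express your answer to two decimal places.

TFP growth was 3.06%.

Output growth = (4940.4 − 4600) / 4600 = 7.4%.
Physical capital growth = (1802 − 1700) / 1700 = 6%.
Employment growth = (310.2 − 300) / 300 = 3.4%.
Labor's share = 1 − 0.36 = 0.64.
Physical capital: 0.36 × 6 = 2.16 pp.
Employment: 0.64 × 3.4 = 2.176 pp.
TFP growth = 7.4 − 4.336 = 3.064%.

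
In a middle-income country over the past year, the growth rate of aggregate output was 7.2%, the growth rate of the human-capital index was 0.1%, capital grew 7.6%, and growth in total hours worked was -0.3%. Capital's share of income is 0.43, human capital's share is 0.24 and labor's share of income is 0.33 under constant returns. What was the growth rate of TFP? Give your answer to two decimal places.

Labor's share = 1 − 0.43 − 0.24 = 0.33.
Capital: 0.43 × 7.6 = 3.268 pp.
The human-capital index: 0.24 × 0.1 = 0.024 pp.
Total hours worked: 0.33 × (-0.3) = -0.099 pp.
TFP growth = 7.2 − 3.193 = 4.007%.

4.01%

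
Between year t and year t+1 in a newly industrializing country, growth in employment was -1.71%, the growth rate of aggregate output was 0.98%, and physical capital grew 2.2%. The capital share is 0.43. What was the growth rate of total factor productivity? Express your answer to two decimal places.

Labor's share = 1 − 0.43 = 0.57.
Physical capital: 0.43 × 2.2 = 0.946 pp.
Employment: 0.57 × (-1.71) = -0.9747 pp.
TFP growth = 0.98 + 0.0287 = 1.0087%.

Total factor productivity grew 1.01%.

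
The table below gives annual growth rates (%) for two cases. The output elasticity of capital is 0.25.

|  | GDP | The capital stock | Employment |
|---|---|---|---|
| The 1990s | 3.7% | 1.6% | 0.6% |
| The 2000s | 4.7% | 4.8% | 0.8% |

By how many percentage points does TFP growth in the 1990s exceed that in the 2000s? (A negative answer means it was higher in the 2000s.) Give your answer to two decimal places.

-0.05 percentage points

Labor's share = 1 − 0.25 = 0.75.
The 1990s: TFP = 3.7 − 0.4 − 0.45 = 2.85%.
The 2000s: TFP = 4.7 − 1.2 − 0.6 = 2.9%.
Difference = 2.85 − (2.9) = -0.05 pp.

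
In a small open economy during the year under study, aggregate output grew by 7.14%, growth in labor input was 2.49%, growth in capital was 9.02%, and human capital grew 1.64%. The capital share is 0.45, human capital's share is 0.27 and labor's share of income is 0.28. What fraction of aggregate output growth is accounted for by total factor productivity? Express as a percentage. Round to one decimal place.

Labor's share = 1 − 0.45 − 0.27 = 0.28.
Capital: 0.45 × 9.02 = 4.059 pp.
Human capital: 0.27 × 1.64 = 0.4428 pp.
Labor input: 0.28 × 2.49 = 0.6972 pp.
TFP growth = 7.14 − 5.199 = 1.941%.
TFP share of growth = 1.941 / 7.14 × 100 = 27.185%.

Total factor productivity accounted for 27.2% of growth.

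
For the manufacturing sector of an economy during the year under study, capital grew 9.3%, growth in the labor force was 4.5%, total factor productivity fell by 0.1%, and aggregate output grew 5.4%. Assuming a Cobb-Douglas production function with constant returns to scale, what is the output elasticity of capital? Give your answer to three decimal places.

gY = gA + α·gK + (1−α)·gL, so gY − gA − gL = α(gK − gL).
5.4 + 0.1 − 4.5 = α × (9.3 − 4.5).
1 = 4.8 α, so α = 0.20833.

0.208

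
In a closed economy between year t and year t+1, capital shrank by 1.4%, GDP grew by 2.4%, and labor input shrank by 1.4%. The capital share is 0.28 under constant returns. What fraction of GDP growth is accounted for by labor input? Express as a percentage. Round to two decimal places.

Labor's share = 1 − 0.28 = 0.72.
Labor input contributed 0.72 × (-1.4) = -1.008 pp.
Share of growth = -1.008 / 2.4 × 100 = -42%.

Labor input accounted for -42.00% of growth.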